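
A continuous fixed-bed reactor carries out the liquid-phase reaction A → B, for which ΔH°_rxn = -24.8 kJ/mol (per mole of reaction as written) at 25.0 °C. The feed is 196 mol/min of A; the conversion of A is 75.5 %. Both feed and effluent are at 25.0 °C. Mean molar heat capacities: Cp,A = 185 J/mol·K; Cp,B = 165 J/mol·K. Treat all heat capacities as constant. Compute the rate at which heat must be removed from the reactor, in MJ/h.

Q_out = 220 MJ/h

Extent of reaction ξ = 0.755 × 196 = 147.98 mol/min
Reaction term: ξ·ΔH°_rxn = 147.98 × -24.8 = -3669.9 kJ/min
Q = ΔH = -3669.9 kJ/min = -61.165 kW
Heat removed = 220.19 MJ/h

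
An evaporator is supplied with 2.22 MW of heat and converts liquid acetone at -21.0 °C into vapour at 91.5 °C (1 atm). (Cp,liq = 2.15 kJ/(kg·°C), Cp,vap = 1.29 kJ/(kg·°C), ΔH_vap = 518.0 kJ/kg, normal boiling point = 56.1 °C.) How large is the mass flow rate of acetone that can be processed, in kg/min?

ṁ = 183 kg/min

Δh = 2.15×(56.1−-21.0) + 518.0 + 1.29×(91.5−56.1) = 729.43 kJ/kg
Q = 2.22 MW = 2220 kJ/s = 133200 kJ/min
ṁ = Q/Δh = 133200 / 729.43 = 182.61 kg/min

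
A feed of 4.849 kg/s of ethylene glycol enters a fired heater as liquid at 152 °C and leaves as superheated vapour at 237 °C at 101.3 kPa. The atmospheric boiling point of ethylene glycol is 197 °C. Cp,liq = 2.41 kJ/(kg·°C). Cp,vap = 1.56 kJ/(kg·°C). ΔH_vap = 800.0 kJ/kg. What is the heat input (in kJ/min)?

liquid 152→197 °C: 108.45 kJ/kg
vaporisation at 197 °C: 800 kJ/kg
vapour 197→237 °C: 62.4 kJ/kg
Δh = 108.45 + 800 + 62.4 = 970.85 kJ/kg
Q = ṁ·Δh = 4.849 kg/s × 970.85 kJ/kg = 4707.7 kJ/s
|Q| = 4707.7 kW = 282460 kJ/min

Q = 282000 kJ/min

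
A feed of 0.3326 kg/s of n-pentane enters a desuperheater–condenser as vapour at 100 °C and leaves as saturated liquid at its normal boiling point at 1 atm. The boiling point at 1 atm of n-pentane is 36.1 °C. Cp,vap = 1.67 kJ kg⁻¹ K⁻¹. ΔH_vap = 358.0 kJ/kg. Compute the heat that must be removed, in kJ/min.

Q_c = 9270 kJ/min

vapour 100→36.1 °C: -106.71 kJ/kg
condensation at 36.1 °C: -358 kJ/kg
Δh = -106.71 + -358 = -464.71 kJ/kg
Q = ṁ·Δh = 0.3326 kg/s × -464.71 kJ/kg = -154.56 kJ/s
|Q| = 154.56 kW = 9273.8 kJ/min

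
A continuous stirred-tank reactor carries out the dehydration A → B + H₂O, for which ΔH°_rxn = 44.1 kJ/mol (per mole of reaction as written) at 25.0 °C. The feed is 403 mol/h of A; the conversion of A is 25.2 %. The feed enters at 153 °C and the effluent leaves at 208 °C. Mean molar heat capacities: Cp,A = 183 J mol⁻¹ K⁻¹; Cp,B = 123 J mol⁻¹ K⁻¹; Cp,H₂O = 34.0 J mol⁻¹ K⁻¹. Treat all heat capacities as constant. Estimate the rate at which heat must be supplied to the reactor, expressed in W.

Q_in = 2240 W

Extent of reaction ξ = 0.252 × 403 = 101.56 mol/h
Reaction term: ξ·ΔH°_rxn = 101.56 × 44.1 = 4478.6 kJ/h
Sensible, feed 153→25 °C: -9439.9 kJ/h
Outlet flows (mol/h): A 301.44, B 101.56, H₂O 101.56
Sensible, products 25→208 °C: 13013 kJ/h
Q = ΔH = 8051.6 kJ/h = 2.2366 kW
Heat supplied = 2236.6 W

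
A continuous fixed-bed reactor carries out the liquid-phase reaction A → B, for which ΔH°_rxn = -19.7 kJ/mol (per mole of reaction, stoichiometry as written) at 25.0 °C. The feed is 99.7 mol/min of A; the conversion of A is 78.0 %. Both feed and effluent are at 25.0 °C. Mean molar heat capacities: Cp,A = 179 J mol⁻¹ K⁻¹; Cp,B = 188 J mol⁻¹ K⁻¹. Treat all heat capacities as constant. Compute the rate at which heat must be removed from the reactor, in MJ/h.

Q_out = 91.9 MJ/h

Extent of reaction ξ = 0.780 × 99.7 = 77.766 mol/min
Reaction term: ξ·ΔH°_rxn = 77.766 × -19.7 = -1532 kJ/min
Q = ΔH = -1532 kJ/min = -25.533 kW
Heat removed = 91.919 MJ/h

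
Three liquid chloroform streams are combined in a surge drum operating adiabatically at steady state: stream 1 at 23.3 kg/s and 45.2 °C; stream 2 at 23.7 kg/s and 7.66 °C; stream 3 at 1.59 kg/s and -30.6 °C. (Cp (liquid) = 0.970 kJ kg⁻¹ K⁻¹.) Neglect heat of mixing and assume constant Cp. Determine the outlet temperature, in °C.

T_out = 24.4 °C

No heat crosses the boundary, so H_out = H_in.
T_out = Σ ṁᵢCp,ᵢTᵢ / Σ ṁᵢCp,ᵢ
      = 1150.5 / 47.132 = 24.409 °C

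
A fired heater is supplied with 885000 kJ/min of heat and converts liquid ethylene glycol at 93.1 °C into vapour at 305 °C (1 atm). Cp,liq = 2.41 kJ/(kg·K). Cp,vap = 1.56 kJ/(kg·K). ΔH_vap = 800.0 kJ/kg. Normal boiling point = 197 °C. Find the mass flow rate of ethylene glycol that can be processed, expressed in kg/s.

Δh = 2.41×(197−93.1) + 800.0 + 1.56×(305−197) = 1218.9 kJ/kg
Q = 885000 kJ/min = 14750 kJ/s = 14750 kJ/s
ṁ = Q/Δh = 14750 / 1218.9 = 12.101 kg/s

ṁ = 12.1 kg/s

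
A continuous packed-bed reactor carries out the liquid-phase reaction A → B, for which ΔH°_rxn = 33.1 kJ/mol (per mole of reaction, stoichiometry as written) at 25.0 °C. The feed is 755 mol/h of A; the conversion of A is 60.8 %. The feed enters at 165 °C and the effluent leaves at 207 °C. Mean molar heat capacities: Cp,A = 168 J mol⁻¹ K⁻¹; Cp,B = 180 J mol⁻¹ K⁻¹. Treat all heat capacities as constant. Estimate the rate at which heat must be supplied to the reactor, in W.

Extent of reaction ξ = 0.608 × 755 = 459.04 mol/h
Reaction term: ξ·ΔH°_rxn = 459.04 × 33.1 = 15194 kJ/h
Sensible, feed 165→25 °C: -17758 kJ/h
Outlet flows (mol/h): A 295.96, B 459.04
Sensible, products 25→207 °C: 24087 kJ/h
Q = ΔH = 21524 kJ/h = 5.9789 kW
Heat supplied = 5978.9 W

Q_in = 5980 W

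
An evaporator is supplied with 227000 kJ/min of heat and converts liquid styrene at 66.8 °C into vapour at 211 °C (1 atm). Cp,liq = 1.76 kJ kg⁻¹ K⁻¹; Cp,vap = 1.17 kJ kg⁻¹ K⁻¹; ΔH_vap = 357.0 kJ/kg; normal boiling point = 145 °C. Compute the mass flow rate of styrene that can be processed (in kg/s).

Δh = 1.76×(145−66.8) + 357.0 + 1.17×(211−145) = 571.85 kJ/kg
Q = 227000 kJ/min = 3783.3 kJ/s = 3783.3 kJ/s
ṁ = Q/Δh = 3783.3 / 571.85 = 6.6159 kg/s

ṁ = 6.62 kg/s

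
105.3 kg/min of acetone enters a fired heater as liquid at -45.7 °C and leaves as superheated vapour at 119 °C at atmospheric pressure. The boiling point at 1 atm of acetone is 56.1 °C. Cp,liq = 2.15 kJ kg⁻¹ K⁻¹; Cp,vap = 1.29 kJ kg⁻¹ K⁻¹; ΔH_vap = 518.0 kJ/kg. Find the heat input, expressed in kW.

Q = 1440 kW

liquid -45.7→56.1 °C: 218.87 kJ/kg
vaporisation at 56.1 °C: 518 kJ/kg
vapour 56.1→119 °C: 81.141 kJ/kg
Δh = 218.87 + 518 + 81.141 = 818.01 kJ/kg
Q = ṁ·Δh = 105.3 kg/min × 818.01 kJ/kg = 86137 kJ/min
|Q| = 1435.6 kW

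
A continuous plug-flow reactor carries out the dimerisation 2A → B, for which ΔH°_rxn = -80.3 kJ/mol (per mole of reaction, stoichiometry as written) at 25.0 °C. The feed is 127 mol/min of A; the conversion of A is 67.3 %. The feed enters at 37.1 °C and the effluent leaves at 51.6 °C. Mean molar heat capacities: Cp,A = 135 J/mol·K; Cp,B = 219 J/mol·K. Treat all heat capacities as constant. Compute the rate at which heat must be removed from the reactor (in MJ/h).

Extent of reaction ξ = 0.673 × 127 / 2 = 42.736 mol/min
Reaction term: ξ·ΔH°_rxn = 42.736 × -80.3 = -3431.7 kJ/min
Sensible, feed 37.1→25 °C: -207.45 kJ/min
Outlet flows (mol/min): A 41.529, B 42.736
Sensible, products 25→51.6 °C: 398.08 kJ/min
Q = ΔH = -3241 kJ/min = -54.017 kW
Heat removed = 194.46 MJ/h

Q_out = 194 MJ/h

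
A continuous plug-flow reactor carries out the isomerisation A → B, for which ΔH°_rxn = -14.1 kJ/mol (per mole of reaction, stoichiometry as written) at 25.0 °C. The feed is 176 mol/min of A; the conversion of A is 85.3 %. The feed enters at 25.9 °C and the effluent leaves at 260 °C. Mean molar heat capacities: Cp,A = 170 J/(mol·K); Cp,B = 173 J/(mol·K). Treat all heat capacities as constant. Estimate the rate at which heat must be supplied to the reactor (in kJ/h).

Q_in = 300000 kJ/h

Extent of reaction ξ = 0.853 × 176 = 150.13 mol/min
Reaction term: ξ·ΔH°_rxn = 150.13 × -14.1 = -2116.8 kJ/min
Sensible, feed 25.9→25 °C: -26.928 kJ/min
Outlet flows (mol/min): A 25.872, B 150.13
Sensible, products 25→260 °C: 7137 kJ/min
Q = ΔH = 4993.3 kJ/min = 83.222 kW
Heat supplied = 299600 kJ/h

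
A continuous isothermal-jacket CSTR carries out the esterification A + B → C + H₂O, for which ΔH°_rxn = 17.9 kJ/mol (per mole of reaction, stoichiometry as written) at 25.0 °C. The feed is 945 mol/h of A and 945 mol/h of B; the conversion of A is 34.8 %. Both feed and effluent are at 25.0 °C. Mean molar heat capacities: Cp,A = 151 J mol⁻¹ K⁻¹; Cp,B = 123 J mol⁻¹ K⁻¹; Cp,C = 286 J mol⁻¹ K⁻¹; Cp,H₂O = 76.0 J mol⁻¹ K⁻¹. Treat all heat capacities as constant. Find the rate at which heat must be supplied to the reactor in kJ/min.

Q_in = 98.1 kJ/min

Extent of reaction ξ = 0.348 × 945 = 328.86 mol/h
Reaction term: ξ·ΔH°_rxn = 328.86 × 17.9 = 5886.6 kJ/h
Q = ΔH = 5886.6 kJ/h = 1.6352 kW
Heat supplied = 98.11 kJ/min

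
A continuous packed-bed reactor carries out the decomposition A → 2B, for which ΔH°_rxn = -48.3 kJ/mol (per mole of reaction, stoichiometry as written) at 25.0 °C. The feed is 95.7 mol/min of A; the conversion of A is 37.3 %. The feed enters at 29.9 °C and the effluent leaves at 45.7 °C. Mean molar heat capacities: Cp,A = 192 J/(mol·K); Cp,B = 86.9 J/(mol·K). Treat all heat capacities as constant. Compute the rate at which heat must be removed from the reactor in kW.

Q_out = 24.1 kW

Extent of reaction ξ = 0.373 × 95.7 = 35.696 mol/min
Reaction term: ξ·ΔH°_rxn = 35.696 × -48.3 = -1724.1 kJ/min
Sensible, feed 29.9→25 °C: -90.035 kJ/min
Outlet flows (mol/min): A 60.004, B 71.392
Sensible, products 25→45.7 °C: 366.9 kJ/min
Q = ΔH = -1447.3 kJ/min = -24.121 kW
Heat removed = 24.121 kW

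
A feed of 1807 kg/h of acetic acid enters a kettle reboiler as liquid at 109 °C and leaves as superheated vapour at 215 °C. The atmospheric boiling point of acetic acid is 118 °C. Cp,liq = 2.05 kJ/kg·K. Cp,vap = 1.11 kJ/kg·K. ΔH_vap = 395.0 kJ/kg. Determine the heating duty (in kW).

liquid 109→118 °C: 18.45 kJ/kg
vaporisation at 118 °C: 395 kJ/kg
vapour 118→215 °C: 107.67 kJ/kg
Δh = 18.45 + 395 + 107.67 = 521.12 kJ/kg
Q = ṁ·Δh = 1807 kg/h × 521.12 kJ/kg = 941660 kJ/h
|Q| = 261.57 kW

Q = 262 kW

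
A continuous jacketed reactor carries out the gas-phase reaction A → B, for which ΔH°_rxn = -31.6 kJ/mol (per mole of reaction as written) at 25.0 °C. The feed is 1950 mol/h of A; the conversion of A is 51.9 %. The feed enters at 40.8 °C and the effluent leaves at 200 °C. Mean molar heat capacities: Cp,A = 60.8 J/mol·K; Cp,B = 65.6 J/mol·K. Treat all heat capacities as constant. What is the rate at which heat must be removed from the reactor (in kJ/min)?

Q_out = 204 kJ/min

Extent of reaction ξ = 0.519 × 1950 = 1012.1 mol/h
Reaction term: ξ·ΔH°_rxn = 1012.1 × -31.6 = -31981 kJ/h
Sensible, feed 40.8→25 °C: -1873.2 kJ/h
Outlet flows (mol/h): A 937.95, B 1012.1
Sensible, products 25→200 °C: 21598 kJ/h
Q = ΔH = -12256 kJ/h = -3.4044 kW
Heat removed = 204.27 kJ/min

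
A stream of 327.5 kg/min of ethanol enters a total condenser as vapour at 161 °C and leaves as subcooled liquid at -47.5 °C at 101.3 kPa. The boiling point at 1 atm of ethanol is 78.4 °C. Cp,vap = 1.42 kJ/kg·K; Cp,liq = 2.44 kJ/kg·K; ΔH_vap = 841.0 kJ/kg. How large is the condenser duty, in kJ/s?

vapour 161→78.4 °C: -117.29 kJ/kg
condensation at 78.4 °C: -841 kJ/kg
liquid 78.4→-47.5 °C: -307.2 kJ/kg
Δh = -117.29 + -841 + -307.2 = -1265.5 kJ/kg
Q = ṁ·Δh = 327.5 kg/min × -1265.5 kJ/kg = -414450 kJ/min
|Q| = 6907.5 kW

Q_c = 6910 kJ/s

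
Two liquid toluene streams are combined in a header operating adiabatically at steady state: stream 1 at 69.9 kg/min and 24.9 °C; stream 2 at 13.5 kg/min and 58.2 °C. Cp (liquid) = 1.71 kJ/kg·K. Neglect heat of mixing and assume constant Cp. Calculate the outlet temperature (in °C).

No heat crosses the boundary, so H_out = H_in.
Σ ṁᵢCp,ᵢTᵢ = 69.9×1.71×24.9 + 13.5×1.71×58.2 = 4319.8
Σ ṁᵢCp,ᵢ = 69.9×1.71 + 13.5×1.71 = 142.61
T_out = 4319.8 / 142.61 = 30.29 °C

T_out = 30.3 °C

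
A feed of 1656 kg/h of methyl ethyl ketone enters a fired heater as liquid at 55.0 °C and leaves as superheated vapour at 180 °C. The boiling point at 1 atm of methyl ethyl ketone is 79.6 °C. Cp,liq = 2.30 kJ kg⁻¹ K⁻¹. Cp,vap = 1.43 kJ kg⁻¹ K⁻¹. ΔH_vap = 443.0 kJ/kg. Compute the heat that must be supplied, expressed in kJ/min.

liquid 55.0→79.6 °C: 56.58 kJ/kg
vaporisation at 79.6 °C: 443 kJ/kg
vapour 79.6→180 °C: 143.57 kJ/kg
Δh = 56.58 + 443 + 143.57 = 643.15 kJ/kg
Q = ṁ·Δh = 1656 kg/h × 643.15 kJ/kg = 1.0651e+06 kJ/h
|Q| = 295.85 kW = 17751 kJ/min

Q = 17800 kJ/min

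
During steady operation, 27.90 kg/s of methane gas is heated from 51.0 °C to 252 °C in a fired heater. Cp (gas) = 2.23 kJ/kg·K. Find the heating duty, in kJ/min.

Q = 750000 kJ/min

Q = ṁ·Cp·ΔT = 27.90 × 2.23 × (252 − 51.0) = 12506 kJ/s
Heating duty = 750340 kJ/min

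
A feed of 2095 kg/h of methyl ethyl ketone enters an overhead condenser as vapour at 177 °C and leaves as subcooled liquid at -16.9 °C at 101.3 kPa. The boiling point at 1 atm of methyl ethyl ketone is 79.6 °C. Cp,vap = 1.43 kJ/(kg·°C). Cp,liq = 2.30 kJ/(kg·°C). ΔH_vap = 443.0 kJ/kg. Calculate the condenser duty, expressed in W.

vapour 177→79.6 °C: -139.28 kJ/kg
condensation at 79.6 °C: -443 kJ/kg
liquid 79.6→-16.9 °C: -221.95 kJ/kg
Δh = -139.28 + -443 + -221.95 = -804.23 kJ/kg
Q = ṁ·Δh = 2095 kg/h × -804.23 kJ/kg = -1.6849e+06 kJ/h
|Q| = 468.02 kW = 468020 W

Q_c = 468000 W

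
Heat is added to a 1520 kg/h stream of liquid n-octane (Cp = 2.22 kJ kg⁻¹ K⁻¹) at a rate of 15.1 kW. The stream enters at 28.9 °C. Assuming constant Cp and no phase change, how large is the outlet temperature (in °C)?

Q = 15.1 kW = 54360 kJ/h
ΔT = Q/(ṁ·Cp) = 54360/(1520×2.22) = 16.11 K
T_out = 28.9 + 16.11 = 45.01 °C

T_out = 45.0 °C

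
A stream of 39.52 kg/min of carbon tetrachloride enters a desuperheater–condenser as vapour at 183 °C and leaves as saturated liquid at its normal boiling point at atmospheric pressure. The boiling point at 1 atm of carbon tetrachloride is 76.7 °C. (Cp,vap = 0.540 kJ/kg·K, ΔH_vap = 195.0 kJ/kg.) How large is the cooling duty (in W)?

vapour 183→76.7 °C: -57.402 kJ/kg
condensation at 76.7 °C: -195 kJ/kg
Δh = -57.402 + -195 = -252.4 kJ/kg
Q = ṁ·Δh = 39.52 kg/min × -252.4 kJ/kg = -9974.9 kJ/min
|Q| = 166.25 kW = 166250 W

Q_c = 166000 W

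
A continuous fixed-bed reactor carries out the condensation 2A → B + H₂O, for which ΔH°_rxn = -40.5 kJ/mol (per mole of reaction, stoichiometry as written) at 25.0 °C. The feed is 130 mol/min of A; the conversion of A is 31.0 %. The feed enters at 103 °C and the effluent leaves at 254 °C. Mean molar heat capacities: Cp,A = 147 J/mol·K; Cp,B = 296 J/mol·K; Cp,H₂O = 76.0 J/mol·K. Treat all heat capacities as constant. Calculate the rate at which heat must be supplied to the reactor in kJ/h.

Extent of reaction ξ = 0.310 × 130 / 2 = 20.15 mol/min
Reaction term: ξ·ΔH°_rxn = 20.15 × -40.5 = -816.07 kJ/min
Sensible, feed 103→25 °C: -1490.6 kJ/min
Outlet flows (mol/min): A 89.7, B 20.15, H₂O 20.15
Sensible, products 25→254 °C: 4736.1 kJ/min
Q = ΔH = 2429.5 kJ/min = 40.491 kW
Heat supplied = 145770 kJ/h

Q_in = 146000 kJ/h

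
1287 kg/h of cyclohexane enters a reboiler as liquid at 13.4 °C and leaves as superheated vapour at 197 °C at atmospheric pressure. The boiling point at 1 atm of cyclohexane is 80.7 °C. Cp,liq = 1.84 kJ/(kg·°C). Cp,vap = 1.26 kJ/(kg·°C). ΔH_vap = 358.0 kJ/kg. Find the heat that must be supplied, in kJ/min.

liquid 13.4→80.7 °C: 123.83 kJ/kg
vaporisation at 80.7 °C: 358 kJ/kg
vapour 80.7→197 °C: 146.54 kJ/kg
Δh = 123.83 + 358 + 146.54 = 628.37 kJ/kg
Q = ṁ·Δh = 1287 kg/h × 628.37 kJ/kg = 808710 kJ/h
|Q| = 224.64 kW = 13479 kJ/min

Q = 13500 kJ/min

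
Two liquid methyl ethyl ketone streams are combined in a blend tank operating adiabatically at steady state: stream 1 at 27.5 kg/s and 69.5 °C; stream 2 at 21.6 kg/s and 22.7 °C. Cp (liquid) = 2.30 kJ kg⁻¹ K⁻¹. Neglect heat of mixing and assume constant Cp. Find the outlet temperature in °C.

T_out = 48.9 °C

Energy balance with Q = 0: Σ ṁᵢCp,ᵢ(T_out − Tᵢ) = 0
T_out = Σ ṁᵢCp,ᵢTᵢ / Σ ṁᵢCp,ᵢ
      = 5523.6 / 112.93 = 48.912 °C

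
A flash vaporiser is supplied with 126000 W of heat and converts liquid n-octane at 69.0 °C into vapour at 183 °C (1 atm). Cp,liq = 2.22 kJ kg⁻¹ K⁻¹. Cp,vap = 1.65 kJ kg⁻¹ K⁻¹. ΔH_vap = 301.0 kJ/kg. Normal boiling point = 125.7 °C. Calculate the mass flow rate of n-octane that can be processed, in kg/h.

Δh = 2.22×(125.7−69.0) + 301.0 + 1.65×(183−125.7) = 521.42 kJ/kg
Q = 126000 W = 126 kJ/s = 453600 kJ/h
ṁ = Q/Δh = 453600 / 521.42 = 869.93 kg/h

ṁ = 870 kg/h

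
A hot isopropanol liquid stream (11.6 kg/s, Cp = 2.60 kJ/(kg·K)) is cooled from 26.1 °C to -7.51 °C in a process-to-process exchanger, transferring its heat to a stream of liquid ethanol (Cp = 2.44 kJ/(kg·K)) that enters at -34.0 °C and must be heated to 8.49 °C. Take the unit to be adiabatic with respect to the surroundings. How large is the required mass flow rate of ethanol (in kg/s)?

ṁ_c = 9.78 kg/s

Heat released by hot stream: Q = 11.6 × 2.60 × (26.1 − -7.51) = 1013.7 kJ/s
Energy balance on cold side (adiabatic exchanger): Q = ṁ_c·Cp_c·(T_c,out − T_c,in)
ṁ_c = 1013.7 / [2.44 × (8.49 − -34.0)] = 9.7774 kg/s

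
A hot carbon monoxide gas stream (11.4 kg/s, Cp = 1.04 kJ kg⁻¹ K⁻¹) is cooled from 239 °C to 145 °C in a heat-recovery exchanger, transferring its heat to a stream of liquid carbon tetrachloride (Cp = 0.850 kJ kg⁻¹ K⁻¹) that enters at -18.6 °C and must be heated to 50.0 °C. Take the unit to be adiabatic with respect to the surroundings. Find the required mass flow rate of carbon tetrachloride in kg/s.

ṁ_c = 19.1 kg/s

Heat released by hot stream: Q = 11.4 × 1.04 × (239 − 145) = 1114.5 kJ/s
Energy balance on cold side (adiabatic exchanger): Q = ṁ_c·Cp_c·(T_c,out − T_c,in)
ṁ_c = 1114.5 / [0.850 × (50.0 − -18.6)] = 19.113 kg/s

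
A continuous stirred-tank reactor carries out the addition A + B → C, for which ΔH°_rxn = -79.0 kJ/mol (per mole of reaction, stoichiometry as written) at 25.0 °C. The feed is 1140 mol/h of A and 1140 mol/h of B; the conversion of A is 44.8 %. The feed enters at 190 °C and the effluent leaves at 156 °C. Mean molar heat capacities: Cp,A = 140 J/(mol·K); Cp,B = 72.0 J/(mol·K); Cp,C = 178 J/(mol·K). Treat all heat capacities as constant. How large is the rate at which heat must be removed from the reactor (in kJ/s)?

Extent of reaction ξ = 0.448 × 1140 = 510.72 mol/h
Reaction term: ξ·ΔH°_rxn = 510.72 × -79.0 = -40347 kJ/h
Sensible, feed 190→25 °C: -39877 kJ/h
Outlet flows (mol/h): A 629.28, B 629.28, C 510.72
Sensible, products 25→156 °C: 29385 kJ/h
Q = ΔH = -50839 kJ/h = -14.122 kW
Heat removed = 14.122 kJ/s

Q_out = 14.1 kJ/s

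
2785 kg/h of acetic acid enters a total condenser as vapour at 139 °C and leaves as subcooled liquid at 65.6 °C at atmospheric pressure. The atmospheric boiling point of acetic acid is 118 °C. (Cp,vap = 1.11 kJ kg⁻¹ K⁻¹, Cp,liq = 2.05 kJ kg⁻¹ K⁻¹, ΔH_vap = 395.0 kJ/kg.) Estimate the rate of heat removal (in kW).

Q_c = 407 kW

vapour 139→118 °C: -23.31 kJ/kg
condensation at 118 °C: -395 kJ/kg
liquid 118→65.6 °C: -107.42 kJ/kg
Δh = -23.31 + -395 + -107.42 = -525.73 kJ/kg
Q = ṁ·Δh = 2785 kg/h × -525.73 kJ/kg = -1.4642e+06 kJ/h
|Q| = 406.71 kW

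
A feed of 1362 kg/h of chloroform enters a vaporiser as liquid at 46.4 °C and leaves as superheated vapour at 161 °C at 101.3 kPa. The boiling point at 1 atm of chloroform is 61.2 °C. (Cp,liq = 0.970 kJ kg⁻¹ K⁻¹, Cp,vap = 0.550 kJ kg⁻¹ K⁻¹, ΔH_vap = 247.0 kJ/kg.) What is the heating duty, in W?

liquid 46.4→61.2 °C: 14.356 kJ/kg
vaporisation at 61.2 °C: 247 kJ/kg
vapour 61.2→161 °C: 54.89 kJ/kg
Δh = 14.356 + 247 + 54.89 = 316.25 kJ/kg
Q = ṁ·Δh = 1362 kg/h × 316.25 kJ/kg = 430730 kJ/h
|Q| = 119.65 kW = 119650 W

Q = 120000 W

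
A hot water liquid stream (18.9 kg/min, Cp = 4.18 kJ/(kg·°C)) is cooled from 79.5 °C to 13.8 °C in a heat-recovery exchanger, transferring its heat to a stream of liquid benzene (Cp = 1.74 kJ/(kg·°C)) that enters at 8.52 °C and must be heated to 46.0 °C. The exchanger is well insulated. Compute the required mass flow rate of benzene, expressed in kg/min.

Heat released by hot stream: Q = 18.9 × 4.18 × (79.5 − 13.8) = 5190.4 kJ/min
Energy balance on cold side (adiabatic exchanger): Q = ṁ_c·Cp_c·(T_c,out − T_c,in)
ṁ_c = 5190.4 / [1.74 × (46.0 − 8.52)] = 79.589 kg/min

ṁ_c = 79.6 kg/min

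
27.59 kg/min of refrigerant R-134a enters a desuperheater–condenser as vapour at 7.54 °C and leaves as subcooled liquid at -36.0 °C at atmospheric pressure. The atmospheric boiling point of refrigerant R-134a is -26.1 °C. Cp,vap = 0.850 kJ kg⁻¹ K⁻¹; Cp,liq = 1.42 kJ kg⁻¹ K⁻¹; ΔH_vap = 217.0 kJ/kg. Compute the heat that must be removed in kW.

vapour 7.54→-26.1 °C: -28.594 kJ/kg
condensation at -26.1 °C: -217 kJ/kg
liquid -26.1→-36.0 °C: -14.058 kJ/kg
Δh = -28.594 + -217 + -14.058 = -259.65 kJ/kg
Q = ṁ·Δh = 27.59 kg/min × -259.65 kJ/kg = -7163.8 kJ/min
|Q| = 119.4 kW

Q_c = 119 kW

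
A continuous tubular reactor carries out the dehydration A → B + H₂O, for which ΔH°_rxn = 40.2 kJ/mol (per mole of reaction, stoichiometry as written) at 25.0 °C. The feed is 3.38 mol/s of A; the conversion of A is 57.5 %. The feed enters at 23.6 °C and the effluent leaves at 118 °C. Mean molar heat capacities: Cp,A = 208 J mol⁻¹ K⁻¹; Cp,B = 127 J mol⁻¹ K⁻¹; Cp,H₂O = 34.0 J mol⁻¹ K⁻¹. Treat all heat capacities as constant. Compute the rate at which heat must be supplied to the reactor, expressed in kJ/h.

Extent of reaction ξ = 0.575 × 3.38 = 1.9435 mol/s
Reaction term: ξ·ΔH°_rxn = 1.9435 × 40.2 = 78.129 kJ/s
Sensible, feed 23.6→25 °C: 0.98426 kJ/s
Outlet flows (mol/s): A 1.4365, B 1.9435, H₂O 1.9435
Sensible, products 25→118 °C: 56.888 kJ/s
Q = ΔH = 136 kJ/s = 136 kW
Heat supplied = 489600 kJ/h

Q_in = 490000 kJ/h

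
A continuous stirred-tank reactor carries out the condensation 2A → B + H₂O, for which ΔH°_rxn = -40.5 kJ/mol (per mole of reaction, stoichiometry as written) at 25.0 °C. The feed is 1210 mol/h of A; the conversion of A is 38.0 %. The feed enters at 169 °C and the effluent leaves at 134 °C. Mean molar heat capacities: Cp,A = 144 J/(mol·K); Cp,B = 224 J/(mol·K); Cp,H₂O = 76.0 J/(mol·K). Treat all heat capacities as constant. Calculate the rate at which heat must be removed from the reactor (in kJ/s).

Q_out = 4.20 kJ/s

Extent of reaction ξ = 0.380 × 1210 / 2 = 229.9 mol/h
Reaction term: ξ·ΔH°_rxn = 229.9 × -40.5 = -9311 kJ/h
Sensible, feed 169→25 °C: -25091 kJ/h
Outlet flows (mol/h): A 750.2, B 229.9, H₂O 229.9
Sensible, products 25→134 °C: 19293 kJ/h
Q = ΔH = -15109 kJ/h = -4.1968 kW
Heat removed = 4.1968 kJ/s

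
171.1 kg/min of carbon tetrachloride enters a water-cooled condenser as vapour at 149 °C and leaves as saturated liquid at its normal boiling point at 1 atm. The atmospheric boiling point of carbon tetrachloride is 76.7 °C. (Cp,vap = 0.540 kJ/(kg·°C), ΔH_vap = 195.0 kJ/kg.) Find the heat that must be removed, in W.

Q_c = 667000 W

vapour 149→76.7 °C: -39.042 kJ/kg
condensation at 76.7 °C: -195 kJ/kg
Δh = -39.042 + -195 = -234.04 kJ/kg
Q = ṁ·Δh = 171.1 kg/min × -234.04 kJ/kg = -40045 kJ/min
|Q| = 667.41 kW = 667410 W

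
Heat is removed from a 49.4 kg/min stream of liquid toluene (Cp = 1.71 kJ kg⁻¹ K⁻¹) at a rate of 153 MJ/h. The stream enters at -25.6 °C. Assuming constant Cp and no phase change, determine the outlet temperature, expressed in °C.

Q = 153 MJ/h = 2550 kJ/min
ΔT = Q/(ṁ·Cp) = 2550/(49.4×1.71) = 30.187 K
T_out = -25.6 − 30.187 = -55.787 °C

T_out = -55.8 °C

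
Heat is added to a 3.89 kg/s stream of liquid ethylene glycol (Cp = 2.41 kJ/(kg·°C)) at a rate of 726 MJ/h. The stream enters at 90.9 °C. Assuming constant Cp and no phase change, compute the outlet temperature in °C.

Q = 726 MJ/h = 201.67 kJ/s
ΔT = Q/(ṁ·Cp) = 201.67/(3.89×2.41) = 21.511 K
T_out = 90.9 + 21.511 = 112.41 °C

T_out = 112 °C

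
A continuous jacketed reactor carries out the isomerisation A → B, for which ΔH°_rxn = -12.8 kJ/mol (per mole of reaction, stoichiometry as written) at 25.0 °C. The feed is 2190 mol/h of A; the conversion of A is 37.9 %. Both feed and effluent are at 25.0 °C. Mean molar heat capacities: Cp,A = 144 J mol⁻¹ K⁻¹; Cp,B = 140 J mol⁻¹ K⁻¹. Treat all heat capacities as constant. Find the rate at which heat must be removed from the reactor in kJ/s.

Extent of reaction ξ = 0.379 × 2190 = 830.01 mol/h
Reaction term: ξ·ΔH°_rxn = 830.01 × -12.8 = -10624 kJ/h
Q = ΔH = -10624 kJ/h = -2.9511 kW
Heat removed = 2.9511 kJ/s

Q_out = 2.95 kJ/s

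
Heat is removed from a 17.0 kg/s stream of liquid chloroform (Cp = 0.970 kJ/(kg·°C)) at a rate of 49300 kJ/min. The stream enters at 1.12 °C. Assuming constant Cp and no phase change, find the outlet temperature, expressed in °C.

T_out = -48.7 °C

Q = 49300 kJ/min = 821.67 kJ/s
ΔT = Q/(ṁ·Cp) = 821.67/(17.0×0.970) = 49.828 K
T_out = 1.12 − 49.828 = -48.708 °C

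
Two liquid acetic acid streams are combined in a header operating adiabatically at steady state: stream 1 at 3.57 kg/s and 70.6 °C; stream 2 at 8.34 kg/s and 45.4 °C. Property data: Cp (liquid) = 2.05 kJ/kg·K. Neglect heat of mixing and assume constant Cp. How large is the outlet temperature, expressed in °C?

T_out = 53.0 °C

No heat crosses the boundary, so H_out = H_in.
Σ ṁᵢCp,ᵢTᵢ = 3.57×2.05×70.6 + 8.34×2.05×45.4 = 1292.9
Σ ṁᵢCp,ᵢ = 3.57×2.05 + 8.34×2.05 = 24.415
T_out = 1292.9 / 24.415 = 52.954 °C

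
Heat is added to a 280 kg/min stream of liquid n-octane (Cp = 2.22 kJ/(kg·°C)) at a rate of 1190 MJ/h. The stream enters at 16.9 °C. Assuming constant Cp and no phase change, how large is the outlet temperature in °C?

T_out = 48.8 °C

Q = 1190 MJ/h = 19833 kJ/min
ΔT = Q/(ṁ·Cp) = 19833/(280×2.22) = 31.907 K
T_out = 16.9 + 31.907 = 48.807 °C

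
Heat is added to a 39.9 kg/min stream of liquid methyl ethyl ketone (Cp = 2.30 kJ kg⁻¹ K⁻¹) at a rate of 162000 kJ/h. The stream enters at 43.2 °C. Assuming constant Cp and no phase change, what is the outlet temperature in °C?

Q = 162000 kJ/h = 2700 kJ/min
ΔT = Q/(ṁ·Cp) = 2700/(39.9×2.30) = 29.421 K
T_out = 43.2 + 29.421 = 72.621 °C

T_out = 72.6 °C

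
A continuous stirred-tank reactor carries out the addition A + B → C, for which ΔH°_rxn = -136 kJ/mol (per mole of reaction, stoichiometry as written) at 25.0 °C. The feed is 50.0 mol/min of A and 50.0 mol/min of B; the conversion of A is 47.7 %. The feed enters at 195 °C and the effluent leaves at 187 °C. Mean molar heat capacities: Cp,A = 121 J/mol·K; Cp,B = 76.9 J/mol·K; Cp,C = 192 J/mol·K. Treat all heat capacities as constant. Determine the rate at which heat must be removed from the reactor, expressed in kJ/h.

Extent of reaction ξ = 0.477 × 50.0 = 23.85 mol/min
Reaction term: ξ·ΔH°_rxn = 23.85 × -136 = -3243.6 kJ/min
Sensible, feed 195→25 °C: -1682.2 kJ/min
Outlet flows (mol/min): A 26.15, B 26.15, C 23.85
Sensible, products 25→187 °C: 1580.2 kJ/min
Q = ΔH = -3345.6 kJ/min = -55.759 kW
Heat removed = 200730 kJ/h

Q_out = 201000 kJ/h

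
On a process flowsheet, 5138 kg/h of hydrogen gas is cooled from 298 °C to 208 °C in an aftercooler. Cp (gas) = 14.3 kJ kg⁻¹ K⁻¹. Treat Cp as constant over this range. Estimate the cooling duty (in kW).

Q_c = 1840 kW

Q = ṁ·Cp·ΔT = 5138 × 14.3 × (208 − 298) = -6.6126e+06 kJ/h
Converting: 6.6126e+06 / 3600 s = 1836.8 kW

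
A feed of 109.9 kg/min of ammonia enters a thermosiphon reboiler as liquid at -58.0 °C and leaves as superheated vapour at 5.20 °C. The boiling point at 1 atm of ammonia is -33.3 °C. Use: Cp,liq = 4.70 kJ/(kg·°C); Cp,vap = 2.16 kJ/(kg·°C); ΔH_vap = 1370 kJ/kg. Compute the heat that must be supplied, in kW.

liquid -58.0→-33.3 °C: 116.09 kJ/kg
vaporisation at -33.3 °C: 1370 kJ/kg
vapour -33.3→5.20 °C: 83.16 kJ/kg
Δh = 116.09 + 1370 + 83.16 = 1569.2 kJ/kg
Q = ṁ·Δh = 109.9 kg/min × 1569.2 kJ/kg = 172460 kJ/min
|Q| = 2874.3 kW

Q = 2870 kW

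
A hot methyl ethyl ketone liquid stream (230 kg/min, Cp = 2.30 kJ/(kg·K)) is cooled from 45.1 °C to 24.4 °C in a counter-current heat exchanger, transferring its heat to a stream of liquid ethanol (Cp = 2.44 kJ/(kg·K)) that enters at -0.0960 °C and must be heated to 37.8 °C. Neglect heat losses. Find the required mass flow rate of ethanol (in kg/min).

Heat released by hot stream: Q = 230 × 2.30 × (45.1 − 24.4) = 10950 kJ/min
Energy balance on cold side (adiabatic exchanger): Q = ṁ_c·Cp_c·(T_c,out − T_c,in)
ṁ_c = 10950 / [2.44 × (37.8 − -0.0960)] = 118.42 kg/min

ṁ_c = 118 kg/min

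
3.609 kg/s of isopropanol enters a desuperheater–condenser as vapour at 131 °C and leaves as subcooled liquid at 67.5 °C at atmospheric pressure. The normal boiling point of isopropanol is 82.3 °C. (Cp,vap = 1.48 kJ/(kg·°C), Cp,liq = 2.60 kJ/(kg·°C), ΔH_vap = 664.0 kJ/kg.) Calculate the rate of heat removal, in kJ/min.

Q_c = 168000 kJ/min

vapour 131→82.3 °C: -72.076 kJ/kg
condensation at 82.3 °C: -664 kJ/kg
liquid 82.3→67.5 °C: -38.48 kJ/kg
Δh = -72.076 + -664 + -38.48 = -774.56 kJ/kg
Q = ṁ·Δh = 3.609 kg/s × -774.56 kJ/kg = -2795.4 kJ/s
|Q| = 2795.4 kW = 167720 kJ/min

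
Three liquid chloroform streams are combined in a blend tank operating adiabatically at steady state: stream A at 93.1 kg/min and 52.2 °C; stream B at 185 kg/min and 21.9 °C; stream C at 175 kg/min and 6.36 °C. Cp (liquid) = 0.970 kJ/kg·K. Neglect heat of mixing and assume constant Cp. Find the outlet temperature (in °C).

T_out = 22.1 °C

Adiabatic, steady state ⇒ Σ ṁᵢCp,ᵢ(T_out − Tᵢ) = 0
Σ ṁᵢCp,ᵢTᵢ = 93.1×0.970×52.2 + 185×0.970×21.9 + 175×0.970×6.36 = 9723.6
Σ ṁᵢCp,ᵢ = 93.1×0.970 + 185×0.970 + 175×0.970 = 439.51
T_out = 9723.6 / 439.51 = 22.124 °C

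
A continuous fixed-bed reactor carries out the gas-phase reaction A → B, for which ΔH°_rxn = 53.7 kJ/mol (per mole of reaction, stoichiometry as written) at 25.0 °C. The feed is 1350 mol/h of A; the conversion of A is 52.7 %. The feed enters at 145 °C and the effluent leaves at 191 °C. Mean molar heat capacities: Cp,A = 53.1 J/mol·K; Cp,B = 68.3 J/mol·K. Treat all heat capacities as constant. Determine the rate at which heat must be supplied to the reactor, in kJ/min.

Q_in = 722 kJ/min

Extent of reaction ξ = 0.527 × 1350 = 711.45 mol/h
Reaction term: ξ·ΔH°_rxn = 711.45 × 53.7 = 38205 kJ/h
Sensible, feed 145→25 °C: -8602.2 kJ/h
Outlet flows (mol/h): A 638.55, B 711.45
Sensible, products 25→191 °C: 13695 kJ/h
Q = ΔH = 43298 kJ/h = 12.027 kW
Heat supplied = 721.63 kJ/min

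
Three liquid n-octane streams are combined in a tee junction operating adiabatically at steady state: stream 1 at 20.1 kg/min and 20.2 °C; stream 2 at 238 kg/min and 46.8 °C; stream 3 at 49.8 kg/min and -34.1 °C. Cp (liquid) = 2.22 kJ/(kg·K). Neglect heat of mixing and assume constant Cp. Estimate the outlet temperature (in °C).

Adiabatic, steady state ⇒ Σ ṁᵢCp,ᵢ(T_out − Tᵢ) = 0
Σ ṁᵢCp,ᵢTᵢ = 20.1×2.22×20.2 + 238×2.22×46.8 + 49.8×2.22×-34.1 = 21859
Σ ṁᵢCp,ᵢ = 20.1×2.22 + 238×2.22 + 49.8×2.22 = 683.54
T_out = 21859 / 683.54 = 31.979 °C

T_out = 32.0 °C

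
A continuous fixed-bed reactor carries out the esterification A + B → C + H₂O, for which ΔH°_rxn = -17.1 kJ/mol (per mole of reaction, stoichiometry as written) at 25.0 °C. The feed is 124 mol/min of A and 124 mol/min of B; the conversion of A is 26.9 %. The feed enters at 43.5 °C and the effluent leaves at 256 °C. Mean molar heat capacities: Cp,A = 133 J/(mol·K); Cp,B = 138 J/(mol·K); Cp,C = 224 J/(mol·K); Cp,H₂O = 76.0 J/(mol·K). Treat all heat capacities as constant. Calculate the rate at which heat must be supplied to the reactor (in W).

Extent of reaction ξ = 0.269 × 124 = 33.356 mol/min
Reaction term: ξ·ΔH°_rxn = 33.356 × -17.1 = -570.39 kJ/min
Sensible, feed 43.5→25 °C: -621.67 kJ/min
Outlet flows (mol/min): A 90.644, B 90.644, C 33.356, H₂O 33.356
Sensible, products 25→256 °C: 7986 kJ/min
Q = ΔH = 6793.9 kJ/min = 113.23 kW
Heat supplied = 113230 W

Q_in = 113000 W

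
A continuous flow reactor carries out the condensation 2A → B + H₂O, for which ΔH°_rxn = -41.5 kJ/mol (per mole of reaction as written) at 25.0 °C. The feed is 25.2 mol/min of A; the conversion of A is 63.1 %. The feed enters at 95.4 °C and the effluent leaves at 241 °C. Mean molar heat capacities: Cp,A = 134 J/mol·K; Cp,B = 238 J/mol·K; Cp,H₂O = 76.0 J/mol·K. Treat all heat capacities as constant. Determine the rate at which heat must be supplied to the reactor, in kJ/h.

Q_in = 14400 kJ/h

Extent of reaction ξ = 0.631 × 25.2 / 2 = 7.9506 mol/min
Reaction term: ξ·ΔH°_rxn = 7.9506 × -41.5 = -329.95 kJ/min
Sensible, feed 95.4→25 °C: -237.73 kJ/min
Outlet flows (mol/min): A 9.2988, B 7.9506, H₂O 7.9506
Sensible, products 25→241 °C: 808.39 kJ/min
Q = ΔH = 240.71 kJ/min = 4.0118 kW
Heat supplied = 14443 kJ/h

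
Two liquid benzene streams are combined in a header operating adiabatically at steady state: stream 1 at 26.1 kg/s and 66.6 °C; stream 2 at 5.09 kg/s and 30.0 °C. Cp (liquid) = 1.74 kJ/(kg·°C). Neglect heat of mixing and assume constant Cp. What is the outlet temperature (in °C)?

Adiabatic, steady state ⇒ Σ ṁᵢCp,ᵢ(T_out − Tᵢ) = 0
T_out = Σ ṁᵢCp,ᵢTᵢ / Σ ṁᵢCp,ᵢ
      = 3290.3 / 54.271 = 60.627 °C

T_out = 60.6 °C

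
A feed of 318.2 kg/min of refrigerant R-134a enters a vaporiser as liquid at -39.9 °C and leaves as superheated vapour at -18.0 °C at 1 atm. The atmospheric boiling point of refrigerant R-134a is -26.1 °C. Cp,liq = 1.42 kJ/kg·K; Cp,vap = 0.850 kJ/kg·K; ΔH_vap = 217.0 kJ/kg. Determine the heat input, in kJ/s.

Q = 1290 kJ/s

liquid -39.9→-26.1 °C: 19.596 kJ/kg
vaporisation at -26.1 °C: 217 kJ/kg
vapour -26.1→-18.0 °C: 6.885 kJ/kg
Δh = 19.596 + 217 + 6.885 = 243.48 kJ/kg
Q = ṁ·Δh = 318.2 kg/min × 243.48 kJ/kg = 77476 kJ/min
|Q| = 1291.3 kW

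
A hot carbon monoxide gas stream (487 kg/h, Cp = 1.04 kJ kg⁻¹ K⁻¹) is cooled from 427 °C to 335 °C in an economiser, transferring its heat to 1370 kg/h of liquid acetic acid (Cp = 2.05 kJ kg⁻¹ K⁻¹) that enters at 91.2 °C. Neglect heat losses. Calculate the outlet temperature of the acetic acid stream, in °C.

T_c,out = 108 °C

Heat released by hot stream: Q = 487 × 1.04 × (427 − 335) = 46596 kJ/h
Energy balance on cold side (adiabatic exchanger): Q = ṁ_c·Cp_c·(T_c,out − T_c,in)
T_c,out = 91.2 + 46596/(1370 × 2.05) = 107.79 °C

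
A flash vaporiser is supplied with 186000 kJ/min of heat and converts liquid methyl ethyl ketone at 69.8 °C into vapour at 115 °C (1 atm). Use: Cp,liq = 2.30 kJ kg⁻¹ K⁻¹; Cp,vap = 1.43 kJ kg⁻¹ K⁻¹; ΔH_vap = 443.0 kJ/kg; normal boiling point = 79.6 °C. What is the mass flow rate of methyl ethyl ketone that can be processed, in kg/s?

ṁ = 6.01 kg/s

Δh = 2.30×(79.6−69.8) + 443.0 + 1.43×(115−79.6) = 516.16 kJ/kg
Q = 186000 kJ/min = 3100 kJ/s = 3100 kJ/s
ṁ = Q/Δh = 3100 / 516.16 = 6.0059 kg/s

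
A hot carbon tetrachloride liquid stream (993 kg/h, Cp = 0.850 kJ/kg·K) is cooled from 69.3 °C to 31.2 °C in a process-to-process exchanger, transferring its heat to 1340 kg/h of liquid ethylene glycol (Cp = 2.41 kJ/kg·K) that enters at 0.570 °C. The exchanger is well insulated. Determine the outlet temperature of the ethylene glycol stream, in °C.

T_c,out = 10.5 °C

Heat released by hot stream: Q = 993 × 0.850 × (69.3 − 31.2) = 32158 kJ/h
Energy balance on cold side (adiabatic exchanger): Q = ṁ_c·Cp_c·(T_c,out − T_c,in)
T_c,out = 0.570 + 32158/(1340 × 2.41) = 10.528 °C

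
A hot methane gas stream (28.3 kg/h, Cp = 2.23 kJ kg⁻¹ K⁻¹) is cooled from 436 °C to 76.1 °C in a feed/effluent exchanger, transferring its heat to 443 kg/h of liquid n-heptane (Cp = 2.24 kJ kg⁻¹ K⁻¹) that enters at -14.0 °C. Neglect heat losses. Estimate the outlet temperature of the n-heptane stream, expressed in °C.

Heat released by hot stream: Q = 28.3 × 2.23 × (436 − 76.1) = 22713 kJ/h
Energy balance on cold side (adiabatic exchanger): Q = ṁ_c·Cp_c·(T_c,out − T_c,in)
T_c,out = -14.0 + 22713/(443 × 2.24) = 8.8887 °C

T_c,out = 8.89 °C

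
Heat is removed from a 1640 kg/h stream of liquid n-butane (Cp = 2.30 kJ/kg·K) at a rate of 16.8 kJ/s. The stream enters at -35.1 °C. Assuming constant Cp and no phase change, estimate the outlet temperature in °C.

T_out = -51.1 °C

Q = 16.8 kJ/s = 60480 kJ/h
ΔT = Q/(ṁ·Cp) = 60480/(1640×2.30) = 16.034 K
T_out = -35.1 − 16.034 = -51.134 °C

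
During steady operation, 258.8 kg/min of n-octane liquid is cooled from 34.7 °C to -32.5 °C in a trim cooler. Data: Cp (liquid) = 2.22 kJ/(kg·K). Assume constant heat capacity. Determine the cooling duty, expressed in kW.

Q = ṁ·Cp·ΔT = 258.8 × 2.22 × (-32.5 − 34.7) = -38609 kJ/min
Converting: 38609 / 60 s = 643.48 kW

Q_c = 643 kW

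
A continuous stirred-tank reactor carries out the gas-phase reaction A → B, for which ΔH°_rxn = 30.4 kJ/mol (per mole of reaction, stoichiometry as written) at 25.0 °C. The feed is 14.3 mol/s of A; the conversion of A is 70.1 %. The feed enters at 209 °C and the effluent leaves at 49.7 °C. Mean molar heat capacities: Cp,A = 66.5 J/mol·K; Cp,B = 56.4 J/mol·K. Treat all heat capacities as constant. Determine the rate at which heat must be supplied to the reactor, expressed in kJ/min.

Extent of reaction ξ = 0.701 × 14.3 = 10.024 mol/s
Reaction term: ξ·ΔH°_rxn = 10.024 × 30.4 = 304.74 kJ/s
Sensible, feed 209→25 °C: -174.97 kJ/s
Outlet flows (mol/s): A 4.2757, B 10.024
Sensible, products 25→49.7 °C: 20.988 kJ/s
Q = ΔH = 150.75 kJ/s = 150.75 kW
Heat supplied = 9045.1 kJ/min

Q_in = 9050 kJ/min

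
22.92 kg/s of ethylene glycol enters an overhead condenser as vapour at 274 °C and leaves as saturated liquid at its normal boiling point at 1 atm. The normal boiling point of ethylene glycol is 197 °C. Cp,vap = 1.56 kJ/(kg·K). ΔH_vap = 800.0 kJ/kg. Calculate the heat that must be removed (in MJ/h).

Q_c = 75900 MJ/h

vapour 274→197 °C: -120.12 kJ/kg
condensation at 197 °C: -800 kJ/kg
Δh = -120.12 + -800 = -920.12 kJ/kg
Q = ṁ·Δh = 22.92 kg/s × -920.12 kJ/kg = -21089 kJ/s
|Q| = 21089 kW = 75921 MJ/h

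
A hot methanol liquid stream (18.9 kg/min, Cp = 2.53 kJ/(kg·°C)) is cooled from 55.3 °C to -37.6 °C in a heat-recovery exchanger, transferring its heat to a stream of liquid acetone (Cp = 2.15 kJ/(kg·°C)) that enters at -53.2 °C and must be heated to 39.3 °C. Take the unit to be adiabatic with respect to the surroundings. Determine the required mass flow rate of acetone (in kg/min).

ṁ_c = 22.3 kg/min

Heat released by hot stream: Q = 18.9 × 2.53 × (55.3 − -37.6) = 4442.2 kJ/min
Energy balance on cold side (adiabatic exchanger): Q = ṁ_c·Cp_c·(T_c,out − T_c,in)
ṁ_c = 4442.2 / [2.15 × (39.3 − -53.2)] = 22.337 kg/min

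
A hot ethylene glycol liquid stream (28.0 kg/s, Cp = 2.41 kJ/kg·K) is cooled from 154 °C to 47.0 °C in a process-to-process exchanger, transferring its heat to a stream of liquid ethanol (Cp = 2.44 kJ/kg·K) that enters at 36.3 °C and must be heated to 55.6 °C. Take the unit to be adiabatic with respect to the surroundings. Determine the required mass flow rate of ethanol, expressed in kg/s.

Heat released by hot stream: Q = 28.0 × 2.41 × (154 − 47.0) = 7220.4 kJ/s
Energy balance on cold side (adiabatic exchanger): Q = ṁ_c·Cp_c·(T_c,out − T_c,in)
ṁ_c = 7220.4 / [2.44 × (55.6 − 36.3)] = 153.32 kg/s

ṁ_c = 153 kg/s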